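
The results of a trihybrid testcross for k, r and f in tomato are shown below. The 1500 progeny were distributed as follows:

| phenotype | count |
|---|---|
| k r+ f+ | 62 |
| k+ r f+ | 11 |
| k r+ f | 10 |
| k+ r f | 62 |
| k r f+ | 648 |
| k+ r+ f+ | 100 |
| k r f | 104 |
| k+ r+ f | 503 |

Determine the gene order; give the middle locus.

The two most frequent reciprocal classes, k+ r+ f and k r f+, are the parental types, so the F1 was k+ r+ f / k r f+.
The two rarest classes, k r+ f and k+ r f+, are the double crossovers. Comparing them with the parentals, only the k allele has switched, so k is the middle locus and the order is f – k – r.

k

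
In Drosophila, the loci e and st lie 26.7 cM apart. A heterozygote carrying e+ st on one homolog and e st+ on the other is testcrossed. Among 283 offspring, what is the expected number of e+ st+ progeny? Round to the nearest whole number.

38

A map distance of 26.7 cM corresponds to a recombination frequency of 0.267.
The F1 is e+ st / e st+, so e+ st+ is a recombinant gamete class with expected frequency r/2 = 0.267/2 = 0.1335.
Expected number = 0.1335 × 283 = 37.78 ≈ 38.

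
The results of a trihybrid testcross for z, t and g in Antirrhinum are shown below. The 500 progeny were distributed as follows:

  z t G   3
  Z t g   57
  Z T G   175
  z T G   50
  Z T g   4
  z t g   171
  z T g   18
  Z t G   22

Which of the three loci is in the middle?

The two most frequent reciprocal classes, Z T G and z t g, are the parental types, so the F1 was Z T G / z t g.
The two rarest classes, Z T g and z t G, are the double crossovers. Comparing them with the parentals, only the g allele has switched, so g is the middle locus and the order is t – g – z.

g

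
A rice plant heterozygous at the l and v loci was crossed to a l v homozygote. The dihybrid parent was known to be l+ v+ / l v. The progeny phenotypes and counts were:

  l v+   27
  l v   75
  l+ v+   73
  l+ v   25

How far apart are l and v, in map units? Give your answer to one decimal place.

26.0 map units

The recombinant classes are l+ v and l v+: 25 + 27 = 52.
Recombination frequency = 52/200 = 0.2600 ≈ 26.0%, i.e. 26.0 map units.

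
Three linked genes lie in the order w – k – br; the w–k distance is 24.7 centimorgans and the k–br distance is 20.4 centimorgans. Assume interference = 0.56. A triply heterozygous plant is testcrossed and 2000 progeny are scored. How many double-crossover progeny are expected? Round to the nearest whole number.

Map distances give recombination frequencies of 0.247 and 0.204 for the two intervals.
With interference 0.56 (so coincidence = 0.44), expected double-crossover frequency = 0.247 × 0.204 × 0.44 = 0.02217.
Expected number = 0.02217 × 2000 = 44.34 ≈ 44.

44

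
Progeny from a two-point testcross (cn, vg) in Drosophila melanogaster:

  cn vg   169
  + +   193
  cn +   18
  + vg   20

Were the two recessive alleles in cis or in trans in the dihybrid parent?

The two most frequent classes are + + (193) and cn vg (169); these are the parental (non-recombinant) types.
So the F1 carried + + on one chromosome and cn vg on the other — the recessive alleles are on the same chromosome (cis / coupling).

cis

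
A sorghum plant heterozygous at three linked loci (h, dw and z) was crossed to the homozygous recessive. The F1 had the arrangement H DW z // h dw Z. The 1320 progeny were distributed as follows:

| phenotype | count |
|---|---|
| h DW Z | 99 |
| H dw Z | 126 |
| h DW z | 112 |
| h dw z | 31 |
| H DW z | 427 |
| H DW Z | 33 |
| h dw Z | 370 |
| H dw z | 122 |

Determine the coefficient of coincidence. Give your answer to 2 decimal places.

The two rarest classes, H DW Z and h dw z, are the double crossovers. Comparing them with the parentals, only the z allele has switched, so z is the middle locus and the order is dw – z – h.
dw–z: (221 + 64)/1320 = 0.2159; z–h: (238 + 64)/1320 = 0.2288.
Expected DCO frequency = 0.2159 × 0.2288 ≈ 0.04940; observed = 64/1320 ≈ 0.04848.
Coefficient of coincidence = 0.04848/0.04940 ≈ 0.98.

0.98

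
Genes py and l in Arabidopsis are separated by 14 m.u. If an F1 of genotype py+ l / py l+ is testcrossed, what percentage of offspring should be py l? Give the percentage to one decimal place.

7.0%

A map distance of 14 m.u. corresponds to a recombination frequency of 0.140.
The F1 is py+ l / py l+, so py l is a recombinant gamete class with expected frequency r/2 = 0.140/2 = 0.0700.
That is 0.0700 = 7.0% of the progeny.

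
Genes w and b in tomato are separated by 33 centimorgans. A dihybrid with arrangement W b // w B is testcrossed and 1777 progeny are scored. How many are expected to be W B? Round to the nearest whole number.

A map distance of 33 centimorgans corresponds to a recombination frequency of 0.330.
The F1 is W b / w B, so W B is a recombinant gamete class with expected frequency r/2 = 0.330/2 = 0.1650.
Expected number = 0.1650 × 1777 = 293.21 ≈ 293.

293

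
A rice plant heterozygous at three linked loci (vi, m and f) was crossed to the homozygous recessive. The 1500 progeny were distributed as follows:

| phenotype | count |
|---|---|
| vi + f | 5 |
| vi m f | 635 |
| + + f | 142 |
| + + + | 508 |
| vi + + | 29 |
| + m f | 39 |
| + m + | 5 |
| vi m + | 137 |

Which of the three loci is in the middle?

m

The two most frequent reciprocal classes, vi m f and + + +, are the parental types, so the F1 was vi m f / + + +.
The two rarest classes, vi + f and + m +, are the double crossovers. Comparing them with the parentals, only the m allele has switched, so m is the middle locus and the order is f – m – vi.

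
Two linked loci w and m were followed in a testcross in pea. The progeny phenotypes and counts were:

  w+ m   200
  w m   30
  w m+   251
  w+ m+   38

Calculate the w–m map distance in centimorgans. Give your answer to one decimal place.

The two most frequent classes, w+ m (200) and w m+ (251), are the parental types, so the F1 was w+ m / w m+.
The recombinant classes are w+ m+ and w m: 38 + 30 = 68.
Recombination frequency = 68/519 = 0.1310 ≈ 13.1%, i.e. 13.1 centimorgans.

13.1 centimorgans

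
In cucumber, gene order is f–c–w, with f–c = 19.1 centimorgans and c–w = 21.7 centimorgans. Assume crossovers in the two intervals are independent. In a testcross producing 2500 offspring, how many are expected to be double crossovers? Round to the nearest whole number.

Map distances give recombination frequencies of 0.191 and 0.217 for the two intervals.
With no interference, expected double-crossover frequency = 0.191 × 0.217 = 0.04145.
Expected number = 0.04145 × 2500 = 103.62 ≈ 104.

104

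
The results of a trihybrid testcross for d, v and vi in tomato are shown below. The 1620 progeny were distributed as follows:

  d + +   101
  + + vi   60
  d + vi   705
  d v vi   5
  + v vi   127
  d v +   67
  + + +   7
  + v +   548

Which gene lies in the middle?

The two most frequent reciprocal classes, + v + and d + vi, are the parental types, so the F1 was + v + / d + vi.
The two rarest classes, + + + and d v vi, are the double crossovers. Comparing them with the parentals, only the v allele has switched, so v is the middle locus and the order is vi – v – d.

v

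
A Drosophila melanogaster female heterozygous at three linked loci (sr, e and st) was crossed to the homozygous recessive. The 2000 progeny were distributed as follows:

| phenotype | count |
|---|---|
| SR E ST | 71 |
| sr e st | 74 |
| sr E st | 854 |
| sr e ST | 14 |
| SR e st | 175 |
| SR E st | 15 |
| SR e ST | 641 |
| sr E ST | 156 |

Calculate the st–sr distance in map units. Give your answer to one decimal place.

18.0 map units

The two most frequent reciprocal classes, SR e ST and sr E st, are the parental types, so the F1 was SR e ST / sr E st.
The two rarest classes, sr e ST and SR E st, are the double crossovers. Comparing them with the parentals, only the sr allele has switched, so sr is the middle locus and the order is st – sr – e.
Crossovers in the st–sr interval produce the single-crossover classes SR e st and sr E ST (175 + 156 = 331) plus the double crossovers (29).
RF(st–sr) = (331 + 29) / 2000 = 360/2000 = 0.1800 → 18.0 map units.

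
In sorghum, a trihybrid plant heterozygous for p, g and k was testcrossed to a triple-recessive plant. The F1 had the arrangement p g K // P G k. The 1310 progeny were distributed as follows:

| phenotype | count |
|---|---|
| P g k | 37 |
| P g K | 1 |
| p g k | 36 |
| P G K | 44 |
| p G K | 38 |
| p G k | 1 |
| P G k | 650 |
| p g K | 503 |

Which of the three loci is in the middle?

The two rarest classes, P g K and p G k, are the double crossovers. Comparing them with the parentals, only the p allele has switched, so p is the middle locus and the order is k – p – g.

p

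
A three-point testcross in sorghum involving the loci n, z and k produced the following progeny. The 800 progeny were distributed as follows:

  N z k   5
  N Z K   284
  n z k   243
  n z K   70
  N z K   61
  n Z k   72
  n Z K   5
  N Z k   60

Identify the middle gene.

The two most frequent reciprocal classes, N Z K and n z k, are the parental types, so the F1 was N Z K / n z k.
The two rarest classes, n Z K and N z k, are the double crossovers. Comparing them with the parentals, only the n allele has switched, so n is the middle locus and the order is z – n – k.

n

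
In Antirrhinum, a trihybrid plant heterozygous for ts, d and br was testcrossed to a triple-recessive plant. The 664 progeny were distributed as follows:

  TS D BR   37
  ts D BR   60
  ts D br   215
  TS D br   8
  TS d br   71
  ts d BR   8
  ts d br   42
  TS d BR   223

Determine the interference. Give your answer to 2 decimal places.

0.24

The two most frequent reciprocal classes, ts D br and TS d BR, are the parental types, so the F1 was ts D br / TS d BR.
The two rarest classes, TS D br and ts d BR, are the double crossovers. Comparing them with the parentals, only the ts allele has switched, so ts is the middle locus and the order is d – ts – br.
d–ts: (79 + 16)/664 = 0.1431; ts–br: (131 + 16)/664 = 0.2214.
Expected DCO frequency = 0.1431 × 0.2214 ≈ 0.03168; observed = 16/664 ≈ 0.02410.
Coefficient of coincidence = 0.02410/0.03168 ≈ 0.76; interference = 1 − 0.76 = 0.24.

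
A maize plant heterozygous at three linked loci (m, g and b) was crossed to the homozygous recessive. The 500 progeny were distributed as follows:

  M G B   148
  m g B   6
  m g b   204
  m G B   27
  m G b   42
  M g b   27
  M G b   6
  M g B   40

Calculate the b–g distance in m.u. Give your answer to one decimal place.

The two most frequent reciprocal classes, M G B and m g b, are the parental types, so the F1 was M G B / m g b.
The two rarest classes, M G b and m g B, are the double crossovers. Comparing them with the parentals, only the b allele has switched, so b is the middle locus and the order is m – b – g.
Crossovers in the b–g interval produce the single-crossover classes M g B and m G b (40 + 42 = 82) plus the double crossovers (12).
RF(b–g) = (82 + 12) / 500 = 94/500 = 0.1880 → 18.8 m.u.

18.8 m.u.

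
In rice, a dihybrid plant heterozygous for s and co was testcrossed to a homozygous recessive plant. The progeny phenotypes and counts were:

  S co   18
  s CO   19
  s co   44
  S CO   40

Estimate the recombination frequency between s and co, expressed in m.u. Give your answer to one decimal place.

The two most frequent classes, S CO (40) and s co (44), are the parental types, so the F1 was S CO / s co.
The recombinant classes are S co and s CO: 18 + 19 = 37.
Recombination frequency = 37/121 = 0.3058 ≈ 30.6%, i.e. 30.6 m.u.

30.6 m.u.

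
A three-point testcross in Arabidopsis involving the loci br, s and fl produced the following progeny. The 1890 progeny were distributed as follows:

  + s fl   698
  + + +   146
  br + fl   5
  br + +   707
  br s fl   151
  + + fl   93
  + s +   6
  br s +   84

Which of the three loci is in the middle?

The two most frequent reciprocal classes, br + + and + s fl, are the parental types, so the F1 was br + + / + s fl.
The two rarest classes, br + fl and + s +, are the double crossovers. Comparing them with the parentals, only the fl allele has switched, so fl is the middle locus and the order is br – fl – s.

fl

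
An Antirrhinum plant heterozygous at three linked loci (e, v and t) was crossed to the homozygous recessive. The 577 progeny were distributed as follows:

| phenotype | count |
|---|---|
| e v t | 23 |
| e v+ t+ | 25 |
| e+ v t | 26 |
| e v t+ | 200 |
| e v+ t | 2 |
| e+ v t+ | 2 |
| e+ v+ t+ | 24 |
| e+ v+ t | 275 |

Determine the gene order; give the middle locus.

e

The two most frequent reciprocal classes, e v t+ and e+ v+ t, are the parental types, so the F1 was e v t+ / e+ v+ t.
The two rarest classes, e+ v t+ and e v+ t, are the double crossovers. Comparing them with the parentals, only the e allele has switched, so e is the middle locus and the order is v – e – t.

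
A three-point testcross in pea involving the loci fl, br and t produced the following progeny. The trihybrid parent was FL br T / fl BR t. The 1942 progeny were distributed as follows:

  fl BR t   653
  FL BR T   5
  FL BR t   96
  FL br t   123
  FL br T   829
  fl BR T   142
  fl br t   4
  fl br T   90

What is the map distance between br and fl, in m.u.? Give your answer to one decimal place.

10.0 m.u.

The two rarest classes, FL BR T and fl br t, are the double crossovers. Comparing them with the parentals, only the br allele has switched, so br is the middle locus and the order is t – br – fl.
Crossovers in the br–fl interval produce the single-crossover classes fl br T and FL BR t (90 + 96 = 186) plus the double crossovers (9).
RF(br–fl) = (186 + 9) / 1942 = 195/1942 = 0.1004 → 10.0 m.u.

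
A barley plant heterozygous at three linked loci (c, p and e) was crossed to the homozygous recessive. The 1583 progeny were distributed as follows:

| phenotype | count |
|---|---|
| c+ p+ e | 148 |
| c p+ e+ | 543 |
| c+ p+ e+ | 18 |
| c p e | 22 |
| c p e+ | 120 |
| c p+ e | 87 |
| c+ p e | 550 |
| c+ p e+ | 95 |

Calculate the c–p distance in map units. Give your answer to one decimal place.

19.5 map units

The two most frequent reciprocal classes, c p+ e+ and c+ p e, are the parental types, so the F1 was c p+ e+ / c+ p e.
The two rarest classes, c+ p+ e+ and c p e, are the double crossovers. Comparing them with the parentals, only the c allele has switched, so c is the middle locus and the order is p – c – e.
Crossovers in the p–c interval produce the single-crossover classes c p e+ and c+ p+ e (120 + 148 = 268) plus the double crossovers (40).
RF(p–c) = (268 + 40) / 1583 = 308/1583 = 0.1946 → 19.5 map units.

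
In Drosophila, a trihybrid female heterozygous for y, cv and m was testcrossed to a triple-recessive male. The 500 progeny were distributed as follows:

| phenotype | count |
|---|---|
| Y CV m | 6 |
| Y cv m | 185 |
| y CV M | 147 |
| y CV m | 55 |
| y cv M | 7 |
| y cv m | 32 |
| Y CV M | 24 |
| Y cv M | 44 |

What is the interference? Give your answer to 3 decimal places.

0.159

The two most frequent reciprocal classes, y CV M and Y cv m, are the parental types, so the F1 was y CV M / Y cv m.
The two rarest classes, y cv M and Y CV m, are the double crossovers. Comparing them with the parentals, only the cv allele has switched, so cv is the middle locus and the order is m – cv – y.
m–cv: (99 + 13)/500 = 0.2240; cv–y: (56 + 13)/500 = 0.1380.
Expected DCO frequency = 0.2240 × 0.1380 ≈ 0.03091; observed = 13/500 ≈ 0.02600.
Coefficient of coincidence = 0.02600/0.03091 ≈ 0.841; interference = 1 − 0.841 = 0.159.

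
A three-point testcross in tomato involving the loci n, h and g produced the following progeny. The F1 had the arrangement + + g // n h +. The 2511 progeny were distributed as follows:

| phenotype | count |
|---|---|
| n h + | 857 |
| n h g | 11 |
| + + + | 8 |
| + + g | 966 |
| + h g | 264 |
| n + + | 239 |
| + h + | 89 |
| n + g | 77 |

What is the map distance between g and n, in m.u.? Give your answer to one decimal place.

The two rarest classes, + + + and n h g, are the double crossovers. Comparing them with the parentals, only the g allele has switched, so g is the middle locus and the order is n – g – h.
Crossovers in the n–g interval produce the single-crossover classes n + g and + h + (77 + 89 = 166) plus the double crossovers (19).
RF(n–g) = (166 + 19) / 2511 = 185/2511 = 0.0737 → 7.4 m.u.

7.4 m.u.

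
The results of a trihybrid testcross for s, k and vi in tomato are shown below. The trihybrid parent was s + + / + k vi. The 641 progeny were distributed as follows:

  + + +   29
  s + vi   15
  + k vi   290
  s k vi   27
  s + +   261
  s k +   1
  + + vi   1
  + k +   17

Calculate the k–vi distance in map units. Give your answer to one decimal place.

The two rarest classes, s k + and + + vi, are the double crossovers. Comparing them with the parentals, only the k allele has switched, so k is the middle locus and the order is s – k – vi.
Crossovers in the k–vi interval produce the single-crossover classes s + vi and + k + (15 + 17 = 32) plus the double crossovers (2).
RF(k–vi) = (32 + 2) / 641 = 34/641 = 0.0530 → 5.3 map units.

5.3 map units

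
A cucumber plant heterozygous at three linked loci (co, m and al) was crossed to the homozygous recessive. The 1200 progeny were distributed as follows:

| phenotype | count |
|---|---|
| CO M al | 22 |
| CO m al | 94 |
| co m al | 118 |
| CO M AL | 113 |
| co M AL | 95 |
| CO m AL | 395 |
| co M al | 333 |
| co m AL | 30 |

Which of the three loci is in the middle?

The two most frequent reciprocal classes, co M al and CO m AL, are the parental types, so the F1 was co M al / CO m AL.
The two rarest classes, CO M al and co m AL, are the double crossovers. Comparing them with the parentals, only the co allele has switched, so co is the middle locus and the order is al – co – m.

co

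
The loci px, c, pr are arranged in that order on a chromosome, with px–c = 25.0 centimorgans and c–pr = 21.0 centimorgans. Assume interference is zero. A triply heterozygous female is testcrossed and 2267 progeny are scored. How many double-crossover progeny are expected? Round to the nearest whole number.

119

Map distances give recombination frequencies of 0.250 and 0.210 for the two intervals.
With no interference, expected double-crossover frequency = 0.250 × 0.210 = 0.05250.
Expected number = 0.05250 × 2267 = 119.02 ≈ 119.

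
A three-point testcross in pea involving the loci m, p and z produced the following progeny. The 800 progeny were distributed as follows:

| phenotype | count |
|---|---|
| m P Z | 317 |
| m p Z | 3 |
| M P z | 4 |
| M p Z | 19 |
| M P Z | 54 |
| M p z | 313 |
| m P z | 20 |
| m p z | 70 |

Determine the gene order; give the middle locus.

p

The two most frequent reciprocal classes, M p z and m P Z, are the parental types, so the F1 was M p z / m P Z.
The two rarest classes, M P z and m p Z, are the double crossovers. Comparing them with the parentals, only the p allele has switched, so p is the middle locus and the order is m – p – z.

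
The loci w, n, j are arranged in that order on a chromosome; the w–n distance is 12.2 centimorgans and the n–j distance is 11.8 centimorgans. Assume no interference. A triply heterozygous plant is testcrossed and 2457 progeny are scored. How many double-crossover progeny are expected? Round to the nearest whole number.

Map distances give recombination frequencies of 0.122 and 0.118 for the two intervals.
With no interference, expected double-crossover frequency = 0.122 × 0.118 = 0.01440.
Expected number = 0.01440 × 2457 = 35.37 ≈ 35.

35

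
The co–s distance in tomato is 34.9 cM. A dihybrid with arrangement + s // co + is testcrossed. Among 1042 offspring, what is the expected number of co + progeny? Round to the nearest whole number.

339

A map distance of 34.9 cM corresponds to a recombination frequency of 0.349.
The F1 is + s / co +, so co + is a parental gamete class with expected frequency (1 − r)/2 = 0.651/2 = 0.3255.
Expected number = 0.3255 × 1042 = 339.17 ≈ 339.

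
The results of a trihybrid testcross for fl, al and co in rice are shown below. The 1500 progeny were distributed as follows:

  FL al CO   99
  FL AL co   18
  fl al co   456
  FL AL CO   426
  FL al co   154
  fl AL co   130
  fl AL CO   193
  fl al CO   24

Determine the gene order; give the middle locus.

co

The two most frequent reciprocal classes, fl al co and FL AL CO, are the parental types, so the F1 was fl al co / FL AL CO.
The two rarest classes, fl al CO and FL AL co, are the double crossovers. Comparing them with the parentals, only the co allele has switched, so co is the middle locus and the order is al – co – fl.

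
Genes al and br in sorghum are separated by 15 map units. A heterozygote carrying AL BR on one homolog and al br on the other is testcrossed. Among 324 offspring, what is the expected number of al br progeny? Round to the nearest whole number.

138

A map distance of 15 map units corresponds to a recombination frequency of 0.150.
The F1 is AL BR / al br, so al br is a parental gamete class with expected frequency (1 − r)/2 = 0.850/2 = 0.4250.
Expected number = 0.4250 × 324 = 137.70 ≈ 138.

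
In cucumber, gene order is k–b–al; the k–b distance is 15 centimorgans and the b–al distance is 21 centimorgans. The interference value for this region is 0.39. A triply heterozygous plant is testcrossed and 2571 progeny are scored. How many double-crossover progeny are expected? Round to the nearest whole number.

Map distances give recombination frequencies of 0.150 and 0.210 for the two intervals.
With interference 0.39 (so coincidence = 0.61), expected double-crossover frequency = 0.150 × 0.210 × 0.61 = 0.01921.
Expected number = 0.01921 × 2571 = 49.40 ≈ 49.

49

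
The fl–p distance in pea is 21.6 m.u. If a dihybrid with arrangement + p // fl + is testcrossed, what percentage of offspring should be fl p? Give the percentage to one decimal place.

10.8%

A map distance of 21.6 m.u. corresponds to a recombination frequency of 0.216.
The F1 is + p / fl +, so fl p is a recombinant gamete class with expected frequency r/2 = 0.216/2 = 0.1080.
That is 0.1080 = 10.8% of the progeny.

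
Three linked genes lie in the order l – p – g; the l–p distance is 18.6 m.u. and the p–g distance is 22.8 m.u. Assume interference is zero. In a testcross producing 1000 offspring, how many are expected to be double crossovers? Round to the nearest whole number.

Map distances give recombination frequencies of 0.186 and 0.228 for the two intervals.
With no interference, expected double-crossover frequency = 0.186 × 0.228 = 0.04241.
Expected number = 0.04241 × 1000 = 42.41 ≈ 42.

42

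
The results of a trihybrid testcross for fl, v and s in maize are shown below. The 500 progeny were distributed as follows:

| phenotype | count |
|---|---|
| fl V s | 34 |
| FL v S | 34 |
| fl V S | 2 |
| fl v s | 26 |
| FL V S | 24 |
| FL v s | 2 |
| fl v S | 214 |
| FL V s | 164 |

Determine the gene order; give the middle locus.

v

The two most frequent reciprocal classes, FL V s and fl v S, are the parental types, so the F1 was FL V s / fl v S.
The two rarest classes, FL v s and fl V S, are the double crossovers. Comparing them with the parentals, only the v allele has switched, so v is the middle locus and the order is fl – v – s.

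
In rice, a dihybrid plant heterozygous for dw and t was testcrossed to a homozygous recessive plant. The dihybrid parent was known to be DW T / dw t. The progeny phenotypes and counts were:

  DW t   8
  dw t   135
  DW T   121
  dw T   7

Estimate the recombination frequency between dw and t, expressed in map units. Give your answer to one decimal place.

5.5 map units

The recombinant classes are DW t and dw T: 8 + 7 = 15.
Recombination frequency = 15/271 = 0.0554 ≈ 5.5%, i.e. 5.5 map units.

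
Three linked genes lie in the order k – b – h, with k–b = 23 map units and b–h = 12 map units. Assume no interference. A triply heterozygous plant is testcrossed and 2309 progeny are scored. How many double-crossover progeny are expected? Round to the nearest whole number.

64

Map distances give recombination frequencies of 0.230 and 0.120 for the two intervals.
With no interference, expected double-crossover frequency = 0.230 × 0.120 = 0.02760.
Expected number = 0.02760 × 2309 = 63.73 ≈ 64.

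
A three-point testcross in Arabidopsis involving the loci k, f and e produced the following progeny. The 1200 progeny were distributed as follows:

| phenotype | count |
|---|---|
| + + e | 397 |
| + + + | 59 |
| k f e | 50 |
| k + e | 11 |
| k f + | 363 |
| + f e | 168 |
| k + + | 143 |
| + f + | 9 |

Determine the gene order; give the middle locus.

k

The two most frequent reciprocal classes, k f + and + + e, are the parental types, so the F1 was k f + / + + e.
The two rarest classes, + f + and k + e, are the double crossovers. Comparing them with the parentals, only the k allele has switched, so k is the middle locus and the order is e – k – f.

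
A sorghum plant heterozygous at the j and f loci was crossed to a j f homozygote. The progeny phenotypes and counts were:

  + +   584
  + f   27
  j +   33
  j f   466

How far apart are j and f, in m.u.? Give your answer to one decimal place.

5.4 m.u.

The two most frequent classes, + + (584) and j f (466), are the parental types, so the F1 was + + / j f.
The recombinant classes are + f and j +: 27 + 33 = 60.
Recombination frequency = 60/1110 = 0.0541 ≈ 5.4%, i.e. 5.4 m.u.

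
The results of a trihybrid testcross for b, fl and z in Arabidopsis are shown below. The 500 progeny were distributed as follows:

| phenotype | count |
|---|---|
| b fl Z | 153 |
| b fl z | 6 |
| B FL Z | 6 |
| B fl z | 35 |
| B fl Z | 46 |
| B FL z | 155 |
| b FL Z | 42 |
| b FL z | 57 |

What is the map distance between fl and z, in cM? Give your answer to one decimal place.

The two most frequent reciprocal classes, b fl Z and B FL z, are the parental types, so the F1 was b fl Z / B FL z.
The two rarest classes, b fl z and B FL Z, are the double crossovers. Comparing them with the parentals, only the z allele has switched, so z is the middle locus and the order is fl – z – b.
Crossovers in the fl–z interval produce the single-crossover classes b FL Z and B fl z (42 + 35 = 77) plus the double crossovers (12).
RF(fl–z) = (77 + 12) / 500 = 89/500 = 0.1780 → 17.8 cM.

17.8 cM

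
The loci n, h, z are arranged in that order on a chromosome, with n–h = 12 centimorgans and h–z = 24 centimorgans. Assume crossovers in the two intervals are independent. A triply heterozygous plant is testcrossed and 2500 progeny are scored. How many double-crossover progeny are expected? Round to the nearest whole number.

72

Map distances give recombination frequencies of 0.120 and 0.240 for the two intervals.
With no interference, expected double-crossover frequency = 0.120 × 0.240 = 0.02880.
Expected number = 0.02880 × 2500 = 72.00 ≈ 72.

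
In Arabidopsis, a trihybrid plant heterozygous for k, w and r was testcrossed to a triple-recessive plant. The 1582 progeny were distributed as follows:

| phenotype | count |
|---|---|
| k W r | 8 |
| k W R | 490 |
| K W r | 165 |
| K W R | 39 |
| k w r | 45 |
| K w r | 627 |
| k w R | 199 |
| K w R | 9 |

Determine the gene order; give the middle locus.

The two most frequent reciprocal classes, k W R and K w r, are the parental types, so the F1 was k W R / K w r.
The two rarest classes, k W r and K w R, are the double crossovers. Comparing them with the parentals, only the r allele has switched, so r is the middle locus and the order is k – r – w.

r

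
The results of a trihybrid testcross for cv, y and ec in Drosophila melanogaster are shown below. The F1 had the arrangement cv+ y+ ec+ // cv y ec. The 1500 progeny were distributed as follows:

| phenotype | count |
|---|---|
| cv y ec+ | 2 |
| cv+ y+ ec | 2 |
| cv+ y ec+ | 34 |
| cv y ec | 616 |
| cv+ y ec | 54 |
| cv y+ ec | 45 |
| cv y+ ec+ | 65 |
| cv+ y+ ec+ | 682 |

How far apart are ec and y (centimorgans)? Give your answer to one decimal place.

5.5 centimorgans

The two rarest classes, cv+ y+ ec and cv y ec+, are the double crossovers. Comparing them with the parentals, only the ec allele has switched, so ec is the middle locus and the order is cv – ec – y.
Crossovers in the ec–y interval produce the single-crossover classes cv+ y ec+ and cv y+ ec (34 + 45 = 79) plus the double crossovers (4).
RF(ec–y) = (79 + 4) / 1500 = 83/1500 = 0.0553 → 5.5 centimorgans.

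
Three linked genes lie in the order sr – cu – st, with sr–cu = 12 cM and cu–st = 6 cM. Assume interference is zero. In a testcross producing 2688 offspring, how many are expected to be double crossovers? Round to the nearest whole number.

Map distances give recombination frequencies of 0.120 and 0.060 for the two intervals.
With no interference, expected double-crossover frequency = 0.120 × 0.060 = 0.00720.
Expected number = 0.00720 × 2688 = 19.35 ≈ 19.

19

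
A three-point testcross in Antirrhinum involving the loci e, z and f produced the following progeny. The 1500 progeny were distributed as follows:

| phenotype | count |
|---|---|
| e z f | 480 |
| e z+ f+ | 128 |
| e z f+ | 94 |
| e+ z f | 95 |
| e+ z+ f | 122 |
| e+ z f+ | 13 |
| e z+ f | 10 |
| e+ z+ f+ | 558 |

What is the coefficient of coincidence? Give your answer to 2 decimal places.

0.59

The two most frequent reciprocal classes, e+ z+ f+ and e z f, are the parental types, so the F1 was e+ z+ f+ / e z f.
The two rarest classes, e+ z f+ and e z+ f, are the double crossovers. Comparing them with the parentals, only the z allele has switched, so z is the middle locus and the order is e – z – f.
e–z: (223 + 23)/1500 = 0.1640; z–f: (216 + 23)/1500 = 0.1593.
Expected DCO frequency = 0.1640 × 0.1593 ≈ 0.02613; observed = 23/1500 ≈ 0.01533.
Coefficient of coincidence = 0.01533/0.02613 ≈ 0.59.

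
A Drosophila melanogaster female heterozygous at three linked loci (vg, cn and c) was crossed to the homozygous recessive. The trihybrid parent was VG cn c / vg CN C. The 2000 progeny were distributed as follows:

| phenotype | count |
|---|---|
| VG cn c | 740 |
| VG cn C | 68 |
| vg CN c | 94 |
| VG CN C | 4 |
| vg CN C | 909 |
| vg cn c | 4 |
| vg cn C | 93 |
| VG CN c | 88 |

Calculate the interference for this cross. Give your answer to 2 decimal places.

The two rarest classes, vg cn c and VG CN C, are the double crossovers. Comparing them with the parentals, only the vg allele has switched, so vg is the middle locus and the order is c – vg – cn.
c–vg: (162 + 8)/2000 = 0.0850; vg–cn: (181 + 8)/2000 = 0.0945.
Expected DCO frequency = 0.0850 × 0.0945 ≈ 0.00803; observed = 8/2000 ≈ 0.00400.
Coefficient of coincidence = 0.00400/0.00803 ≈ 0.50; interference = 1 − 0.50 = 0.50.

0.50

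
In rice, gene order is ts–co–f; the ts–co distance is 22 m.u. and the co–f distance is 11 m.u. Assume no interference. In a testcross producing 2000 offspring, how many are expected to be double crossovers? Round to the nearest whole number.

48

Map distances give recombination frequencies of 0.220 and 0.110 for the two intervals.
With no interference, expected double-crossover frequency = 0.220 × 0.110 = 0.02420.
Expected number = 0.02420 × 2000 = 48.40 ≈ 48.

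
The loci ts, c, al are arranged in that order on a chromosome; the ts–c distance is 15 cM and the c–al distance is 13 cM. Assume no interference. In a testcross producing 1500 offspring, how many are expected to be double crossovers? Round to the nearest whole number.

29

Map distances give recombination frequencies of 0.150 and 0.130 for the two intervals.
With no interference, expected double-crossover frequency = 0.150 × 0.130 = 0.01950.
Expected number = 0.01950 × 1500 = 29.25 ≈ 29.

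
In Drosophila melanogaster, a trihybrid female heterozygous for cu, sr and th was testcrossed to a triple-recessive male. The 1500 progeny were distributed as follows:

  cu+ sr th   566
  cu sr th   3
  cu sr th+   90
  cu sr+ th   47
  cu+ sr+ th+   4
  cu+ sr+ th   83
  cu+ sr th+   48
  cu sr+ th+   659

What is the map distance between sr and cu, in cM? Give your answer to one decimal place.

12.0 cM

The two most frequent reciprocal classes, cu sr+ th+ and cu+ sr th, are the parental types, so the F1 was cu sr+ th+ / cu+ sr th.
The two rarest classes, cu+ sr+ th+ and cu sr th, are the double crossovers. Comparing them with the parentals, only the cu allele has switched, so cu is the middle locus and the order is sr – cu – th.
Crossovers in the sr–cu interval produce the single-crossover classes cu sr th+ and cu+ sr+ th (90 + 83 = 173) plus the double crossovers (7).
RF(sr–cu) = (173 + 7) / 1500 = 180/1500 = 0.1200 → 12.0 cM.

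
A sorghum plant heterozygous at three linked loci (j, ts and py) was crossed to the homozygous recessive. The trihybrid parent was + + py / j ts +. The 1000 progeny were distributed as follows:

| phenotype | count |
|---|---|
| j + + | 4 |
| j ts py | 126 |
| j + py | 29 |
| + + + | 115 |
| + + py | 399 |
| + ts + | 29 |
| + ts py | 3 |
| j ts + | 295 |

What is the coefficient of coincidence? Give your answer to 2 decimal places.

The two rarest classes, + ts py and j + +, are the double crossovers. Comparing them with the parentals, only the ts allele has switched, so ts is the middle locus and the order is j – ts – py.
j–ts: (58 + 7)/1000 = 0.0650; ts–py: (241 + 7)/1000 = 0.2480.
Expected DCO frequency = 0.0650 × 0.2480 ≈ 0.01612; observed = 7/1000 ≈ 0.00700.
Coefficient of coincidence = 0.00700/0.01612 ≈ 0.43.

0.43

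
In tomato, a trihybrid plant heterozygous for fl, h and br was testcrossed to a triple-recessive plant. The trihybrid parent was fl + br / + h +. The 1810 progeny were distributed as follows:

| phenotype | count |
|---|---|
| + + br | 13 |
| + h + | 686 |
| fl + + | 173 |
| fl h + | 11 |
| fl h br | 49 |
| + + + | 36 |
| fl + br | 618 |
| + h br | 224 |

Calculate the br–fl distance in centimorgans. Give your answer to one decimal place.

The two rarest classes, + + br and fl h +, are the double crossovers. Comparing them with the parentals, only the fl allele has switched, so fl is the middle locus and the order is br – fl – h.
Crossovers in the br–fl interval produce the single-crossover classes fl + + and + h br (173 + 224 = 397) plus the double crossovers (24).
RF(br–fl) = (397 + 24) / 1810 = 421/1810 = 0.2326 → 23.3 centimorgans.

23.3 centimorgans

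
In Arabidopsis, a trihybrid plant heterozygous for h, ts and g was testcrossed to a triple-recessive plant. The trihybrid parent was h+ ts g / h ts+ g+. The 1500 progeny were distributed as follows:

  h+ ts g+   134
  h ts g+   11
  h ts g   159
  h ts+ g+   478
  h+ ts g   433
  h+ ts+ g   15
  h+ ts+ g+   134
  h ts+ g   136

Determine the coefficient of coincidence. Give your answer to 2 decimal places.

The two rarest classes, h+ ts+ g and h ts g+, are the double crossovers. Comparing them with the parentals, only the ts allele has switched, so ts is the middle locus and the order is h – ts – g.
h–ts: (293 + 26)/1500 = 0.2127; ts–g: (270 + 26)/1500 = 0.1973.
Expected DCO frequency = 0.2127 × 0.1973 ≈ 0.04197; observed = 26/1500 ≈ 0.01733.
Coefficient of coincidence = 0.01733/0.04197 ≈ 0.41.

0.41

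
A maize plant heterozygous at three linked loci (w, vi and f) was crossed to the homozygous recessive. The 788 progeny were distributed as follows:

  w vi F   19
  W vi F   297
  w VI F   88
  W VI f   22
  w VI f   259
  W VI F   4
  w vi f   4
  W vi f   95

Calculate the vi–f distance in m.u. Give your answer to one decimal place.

24.2 m.u.

The two most frequent reciprocal classes, w VI f and W vi F, are the parental types, so the F1 was w VI f / W vi F.
The two rarest classes, w vi f and W VI F, are the double crossovers. Comparing them with the parentals, only the vi allele has switched, so vi is the middle locus and the order is f – vi – w.
Crossovers in the f–vi interval produce the single-crossover classes w VI F and W vi f (88 + 95 = 183) plus the double crossovers (8).
RF(f–vi) = (183 + 8) / 788 = 191/788 = 0.2424 → 24.2 m.u.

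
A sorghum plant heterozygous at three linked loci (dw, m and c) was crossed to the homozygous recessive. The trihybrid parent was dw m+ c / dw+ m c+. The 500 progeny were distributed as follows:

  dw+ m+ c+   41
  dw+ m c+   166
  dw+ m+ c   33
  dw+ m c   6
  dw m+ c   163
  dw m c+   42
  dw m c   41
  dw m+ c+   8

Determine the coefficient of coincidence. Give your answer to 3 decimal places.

The two rarest classes, dw m+ c+ and dw+ m c, are the double crossovers. Comparing them with the parentals, only the c allele has switched, so c is the middle locus and the order is dw – c – m.
dw–c: (75 + 14)/500 = 0.1780; c–m: (82 + 14)/500 = 0.1920.
Expected DCO frequency = 0.1780 × 0.1920 ≈ 0.03418; observed = 14/500 ≈ 0.02800.
Coefficient of coincidence = 0.02800/0.03418 ≈ 0.819.

0.819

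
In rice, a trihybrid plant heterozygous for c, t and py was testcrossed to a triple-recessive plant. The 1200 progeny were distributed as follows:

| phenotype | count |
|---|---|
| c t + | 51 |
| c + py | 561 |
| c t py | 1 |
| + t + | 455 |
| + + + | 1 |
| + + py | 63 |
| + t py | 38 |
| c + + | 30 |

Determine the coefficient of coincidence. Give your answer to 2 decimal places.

The two most frequent reciprocal classes, c + py and + t +, are the parental types, so the F1 was c + py / + t +.
The two rarest classes, c t py and + + +, are the double crossovers. Comparing them with the parentals, only the t allele has switched, so t is the middle locus and the order is py – t – c.
py–t: (68 + 2)/1200 = 0.0583; t–c: (114 + 2)/1200 = 0.0967.
Expected DCO frequency = 0.0583 × 0.0967 ≈ 0.00564; observed = 2/1200 ≈ 0.00167.
Coefficient of coincidence = 0.00167/0.00564 ≈ 0.30.

0.30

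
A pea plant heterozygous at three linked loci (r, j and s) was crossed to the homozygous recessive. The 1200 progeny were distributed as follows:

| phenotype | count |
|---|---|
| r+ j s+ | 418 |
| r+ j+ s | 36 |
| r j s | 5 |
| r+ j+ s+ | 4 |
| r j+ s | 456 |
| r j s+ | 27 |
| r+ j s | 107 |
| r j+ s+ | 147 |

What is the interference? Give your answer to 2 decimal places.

0.43

The two most frequent reciprocal classes, r j+ s and r+ j s+, are the parental types, so the F1 was r j+ s / r+ j s+.
The two rarest classes, r j s and r+ j+ s+, are the double crossovers. Comparing them with the parentals, only the j allele has switched, so j is the middle locus and the order is r – j – s.
r–j: (63 + 9)/1200 = 0.0600; j–s: (254 + 9)/1200 = 0.2192.
Expected DCO frequency = 0.0600 × 0.2192 ≈ 0.01315; observed = 9/1200 ≈ 0.00750.
Coefficient of coincidence = 0.00750/0.01315 ≈ 0.57; interference = 1 − 0.57 = 0.43.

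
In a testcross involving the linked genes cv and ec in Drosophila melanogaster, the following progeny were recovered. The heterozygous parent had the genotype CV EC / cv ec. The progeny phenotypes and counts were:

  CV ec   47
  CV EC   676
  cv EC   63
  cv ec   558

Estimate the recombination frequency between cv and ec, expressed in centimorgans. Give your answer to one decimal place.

8.2 centimorgans

The recombinant classes are CV ec and cv EC: 47 + 63 = 110.
Recombination frequency = 110/1344 = 0.0818 ≈ 8.2%, i.e. 8.2 centimorgans.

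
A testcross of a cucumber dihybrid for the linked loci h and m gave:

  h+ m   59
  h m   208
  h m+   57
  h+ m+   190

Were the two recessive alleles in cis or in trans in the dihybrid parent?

The two most frequent classes are h+ m+ (190) and h m (208); these are the parental (non-recombinant) types.
So the F1 carried h+ m+ on one chromosome and h m on the other — the recessive alleles are on the same chromosome (cis / coupling).

cis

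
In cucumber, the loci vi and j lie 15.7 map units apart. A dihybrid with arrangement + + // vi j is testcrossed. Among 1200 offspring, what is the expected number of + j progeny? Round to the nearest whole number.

A map distance of 15.7 map units corresponds to a recombination frequency of 0.157.
The F1 is + + / vi j, so + j is a recombinant gamete class with expected frequency r/2 = 0.157/2 = 0.0785.
Expected number = 0.0785 × 1200 = 94.20 ≈ 94.

94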